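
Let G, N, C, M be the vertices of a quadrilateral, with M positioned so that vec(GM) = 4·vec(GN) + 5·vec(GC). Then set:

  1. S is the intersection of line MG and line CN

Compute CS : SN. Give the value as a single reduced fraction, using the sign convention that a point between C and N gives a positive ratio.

Set G = (0, 0), N = (1, 0), C = (0, 1), M = (4, 5); any affine frame gives the same invariant.
1. S is the intersection of line MG and line CN ⇒ S = (4/9, 5/9)
S = C + t·(N−C) with t = 4/9, so CS:SN = t:(1−t) = 4/9:5/9

CS:SN = 4/5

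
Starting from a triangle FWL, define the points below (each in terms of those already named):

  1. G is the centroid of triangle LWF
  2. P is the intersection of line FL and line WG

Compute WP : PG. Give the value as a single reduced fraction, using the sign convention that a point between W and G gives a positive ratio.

WP:PG = -3

Work in coordinates with F = (0, 0), W = (1, 0), L = (0, 1).
1. G is the centroid of triangle LWF ⇒ G = (1/3, 1/3)
2. P is the intersection of line FL and line WG ⇒ P = (0, 1/2)
P = W + t·(G−W) with t = 3/2, so WP:PG = t:(1−t) = 3/2:-1/2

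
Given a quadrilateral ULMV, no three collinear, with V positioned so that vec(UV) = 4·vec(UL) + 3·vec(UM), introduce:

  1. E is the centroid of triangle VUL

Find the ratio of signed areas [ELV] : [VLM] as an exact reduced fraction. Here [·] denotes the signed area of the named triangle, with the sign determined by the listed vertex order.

[ELV]:[VLM] = -1/6

Assign U = (0, 0), L = (1, 0), M = (0, 1), V = (4, 3) — the answer is frame-independent, so this choice is without loss of generality.
1. E is the centroid of triangle VUL ⇒ E = (5/3, 1)
2·[ELV] = 1, 2·[VLM] = -6
[ELV]:[VLM] = 1:-6 = -1/6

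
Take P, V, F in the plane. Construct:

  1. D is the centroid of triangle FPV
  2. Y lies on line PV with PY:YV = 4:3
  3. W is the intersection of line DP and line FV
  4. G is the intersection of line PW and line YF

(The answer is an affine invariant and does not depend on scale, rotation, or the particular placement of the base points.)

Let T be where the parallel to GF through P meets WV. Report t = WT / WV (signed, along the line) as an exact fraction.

t = -11/3

Work in coordinates with P = (0, 0), V = (1, 0), F = (0, 1).
1. D is the centroid of triangle FPV ⇒ D = (1/3, 1/3)
2. Y lies on line PV with PY:YV = 4:3 ⇒ Y = (4/7, 0)
3. W is the intersection of line DP and line FV ⇒ W = (1/2, 1/2)
4. G is the intersection of line PW and line YF ⇒ G = (4/11, 4/11)
through P parallel to GF: direction (-4/11, 7/11); meets WV at T = (-4/3, 7/3)
T = W + t·(V−W) with t = -11/3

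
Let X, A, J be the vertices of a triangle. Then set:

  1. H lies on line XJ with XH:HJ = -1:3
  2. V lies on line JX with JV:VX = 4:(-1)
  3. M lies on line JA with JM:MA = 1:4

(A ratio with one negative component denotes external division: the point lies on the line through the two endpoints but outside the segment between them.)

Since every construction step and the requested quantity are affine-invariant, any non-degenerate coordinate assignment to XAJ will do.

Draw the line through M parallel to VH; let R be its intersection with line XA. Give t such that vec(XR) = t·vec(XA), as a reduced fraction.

Assign X = (0, 0), A = (1, 0), J = (0, 1) — the answer is frame-independent, so this choice is without loss of generality.
1. H lies on line XJ with XH:HJ = -1:3 ⇒ H = (0, -1/2)
2. V lies on line JX with JV:VX = 4:(-1) ⇒ V = (0, -1/3)
3. M lies on line JA with JM:MA = 1:4 ⇒ M = (1/5, 4/5)
through M parallel to VH: direction (0, -1/6); meets XA at R = (1/5, 0)
R = X + t·(A−X) with t = 1/5

t = 1/5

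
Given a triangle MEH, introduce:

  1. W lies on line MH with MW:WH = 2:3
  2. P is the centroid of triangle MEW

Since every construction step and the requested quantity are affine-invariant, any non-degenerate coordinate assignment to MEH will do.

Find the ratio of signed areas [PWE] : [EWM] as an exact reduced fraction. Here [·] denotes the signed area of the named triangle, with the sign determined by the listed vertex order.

[PWE]:[EWM] = -1/3

Assign M = (0, 0), E = (1, 0), H = (0, 1) — the answer is frame-independent, so this choice is without loss of generality.
1. W lies on line MH with MW:WH = 2:3 ⇒ W = (0, 2/5)
2. P is the centroid of triangle MEW ⇒ P = (1/3, 2/15)
2·[PWE] = -2/15, 2·[EWM] = 2/5
[PWE]:[EWM] = -2/15:2/5 = -1/3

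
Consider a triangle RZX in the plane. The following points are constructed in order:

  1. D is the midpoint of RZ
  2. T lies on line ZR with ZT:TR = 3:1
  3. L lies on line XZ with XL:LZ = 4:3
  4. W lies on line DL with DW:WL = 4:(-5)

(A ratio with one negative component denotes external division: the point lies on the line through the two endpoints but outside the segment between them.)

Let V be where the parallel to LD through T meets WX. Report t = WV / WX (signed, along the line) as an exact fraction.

Choose coordinates R = (0, 0), Z = (1, 0), X = (0, 1).
1. D is the midpoint of RZ ⇒ D = (1/2, 0)
2. T lies on line ZR with ZT:TR = 3:1 ⇒ T = (1/4, 0)
3. L lies on line XZ with XL:LZ = 4:3 ⇒ L = (4/7, 3/7)
4. W lies on line DL with DW:WL = 4:(-5) ⇒ W = (3/14, -12/7)
through T parallel to LD: direction (-1/14, -3/7); meets WX at V = (15/112, -39/56)
V = W + t·(X−W) with t = 3/8

t = 3/8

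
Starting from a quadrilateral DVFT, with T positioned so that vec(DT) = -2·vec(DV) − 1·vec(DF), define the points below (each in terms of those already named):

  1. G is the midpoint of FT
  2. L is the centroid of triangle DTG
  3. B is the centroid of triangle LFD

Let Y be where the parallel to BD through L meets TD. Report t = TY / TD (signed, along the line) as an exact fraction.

Choose coordinates D = (0, 0), V = (1, 0), F = (0, 1), T = (-2, -1).
1. G is the midpoint of FT ⇒ G = (-1, 0)
2. L is the centroid of triangle DTG ⇒ L = (-1, -1/3)
3. B is the centroid of triangle LFD ⇒ B = (-1/3, 2/9)
through L parallel to BD: direction (1/3, -2/9); meets TD at Y = (-6/7, -3/7)
Y = T + t·(D−T) with t = 4/7

t = 4/7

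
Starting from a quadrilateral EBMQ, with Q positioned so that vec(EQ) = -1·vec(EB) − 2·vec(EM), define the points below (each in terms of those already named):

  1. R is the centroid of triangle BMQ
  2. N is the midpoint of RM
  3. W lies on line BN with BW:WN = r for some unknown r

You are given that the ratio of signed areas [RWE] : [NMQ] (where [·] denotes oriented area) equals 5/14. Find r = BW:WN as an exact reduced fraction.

r = 2/5

Assign E = (0, 0), B = (1, 0), M = (0, 1), Q = (-1, -2) — the answer is frame-independent, so this choice is without loss of generality.
1. R is the centroid of triangle BMQ ⇒ R = (0, -1/3)
2. N is the midpoint of RM ⇒ N = (0, 1/3)
3. With BW:WN = r, write λ = r/(r+1) so W = B + λ·(N−B); W is affine-linear in λ
Every point depending on W is an affine combination of W and λ-independent points, so each such coordinate is linear in λ; the λ² term in each signed area is a multiple of (N−B)×(N−B) = 0, so 2·[RWE] and 2·[NMQ] are each linear in λ. Evaluating at λ=0 and λ=1:
  2·[RWE] = -1/3·λ + 1/3,   2·[NMQ] = 2/3
So [RWE]:[NMQ] = (-1/3·λ + 1/3) / (2/3). Setting this equal to 5/14:
  -1/3·λ + 1/3 = 5/14·(2/3)  ⇒  λ = 2/7
Then r = λ/(1−λ) = (2/7)/(5/7) = 2/5. Check: with r = 2/5, W = (5/7, 2/21) and [RWE]:[NMQ] = 5/14 as required.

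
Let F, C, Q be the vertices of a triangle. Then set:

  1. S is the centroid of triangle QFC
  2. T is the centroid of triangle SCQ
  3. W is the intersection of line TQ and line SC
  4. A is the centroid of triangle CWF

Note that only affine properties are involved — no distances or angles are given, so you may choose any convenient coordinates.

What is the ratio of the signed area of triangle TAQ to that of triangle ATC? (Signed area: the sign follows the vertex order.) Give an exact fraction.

[TAQ]:[ATC] = 2/3

Assign F = (0, 0), C = (1, 0), Q = (0, 1) — the answer is frame-independent, so this choice is without loss of generality.
1. S is the centroid of triangle QFC ⇒ S = (1/3, 1/3)
2. T is the centroid of triangle SCQ ⇒ T = (4/9, 4/9)
3. W is the intersection of line TQ and line SC ⇒ W = (2/3, 1/6)
4. A is the centroid of triangle CWF ⇒ A = (5/9, 1/18)
2·[TAQ] = -1/9, 2·[ATC] = -1/6
[TAQ]:[ATC] = -1/9:-1/6 = 2/3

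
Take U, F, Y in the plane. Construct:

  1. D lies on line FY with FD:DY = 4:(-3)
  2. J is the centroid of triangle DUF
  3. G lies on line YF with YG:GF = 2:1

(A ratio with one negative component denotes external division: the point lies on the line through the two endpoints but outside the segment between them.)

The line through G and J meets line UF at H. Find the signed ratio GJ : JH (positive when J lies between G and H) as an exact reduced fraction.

GJ:JH = -3/4

Set U = (0, 0), F = (1, 0), Y = (0, 1); any affine frame gives the same invariant.
1. D lies on line FY with FD:DY = 4:(-3) ⇒ D = (-3, 4)
2. J is the centroid of triangle DUF ⇒ J = (-2/3, 4/3)
3. G lies on line YF with YG:GF = 2:1 ⇒ G = (2/3, 1/3)
line GJ meets UF at H = (10/9, 0)
J = G + t·(H−G) with t = -3, so GJ:JH = -3:4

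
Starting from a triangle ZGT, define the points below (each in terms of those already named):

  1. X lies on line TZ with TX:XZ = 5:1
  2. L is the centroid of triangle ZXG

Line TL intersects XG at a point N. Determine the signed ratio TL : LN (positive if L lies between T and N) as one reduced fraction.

TL:LN = -16

Work in coordinates with Z = (0, 0), G = (1, 0), T = (0, 1).
1. X lies on line TZ with TX:XZ = 5:1 ⇒ X = (0, 1/6)
2. L is the centroid of triangle ZXG ⇒ L = (1/3, 1/18)
line TL meets XG at N = (5/16, 11/96)
L = T + t·(N−T) with t = 16/15, so TL:LN = 16/15:-1/15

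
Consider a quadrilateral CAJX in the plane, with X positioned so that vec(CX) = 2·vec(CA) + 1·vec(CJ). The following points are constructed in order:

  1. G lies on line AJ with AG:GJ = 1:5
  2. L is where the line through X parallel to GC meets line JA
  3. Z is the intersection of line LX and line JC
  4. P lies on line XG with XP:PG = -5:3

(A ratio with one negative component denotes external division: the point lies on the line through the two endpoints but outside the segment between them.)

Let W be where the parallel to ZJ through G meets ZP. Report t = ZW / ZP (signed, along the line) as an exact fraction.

Set C = (0, 0), A = (1, 0), J = (0, 1), X = (2, 1); any affine frame gives the same invariant.
1. G lies on line AJ with AG:GJ = 1:5 ⇒ G = (5/6, 1/6)
2. L is where the line through X parallel to GC meets line JA ⇒ L = (1/3, 2/3)
3. Z is the intersection of line LX and line JC ⇒ Z = (0, 3/5)
4. P lies on line XG with XP:PG = -5:3 ⇒ P = (-11/12, -13/12)
through G parallel to ZJ: direction (0, 2/5); meets ZP at W = (5/6, 703/330)
W = Z + t·(P−Z) with t = -10/11

t = -10/11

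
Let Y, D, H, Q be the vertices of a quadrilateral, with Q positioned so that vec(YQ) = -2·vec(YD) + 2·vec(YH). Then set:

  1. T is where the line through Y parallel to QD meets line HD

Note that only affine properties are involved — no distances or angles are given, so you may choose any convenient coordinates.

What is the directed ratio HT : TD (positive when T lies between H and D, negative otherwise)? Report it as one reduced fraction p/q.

HT:TD = -3/2

Work in coordinates with Y = (0, 0), D = (1, 0), H = (0, 1), Q = (-2, 2).
1. T is where the line through Y parallel to QD meets line HD ⇒ T = (3, -2)
T = H + t·(D−H) with t = 3, so HT:TD = t:(1−t) = 3:-2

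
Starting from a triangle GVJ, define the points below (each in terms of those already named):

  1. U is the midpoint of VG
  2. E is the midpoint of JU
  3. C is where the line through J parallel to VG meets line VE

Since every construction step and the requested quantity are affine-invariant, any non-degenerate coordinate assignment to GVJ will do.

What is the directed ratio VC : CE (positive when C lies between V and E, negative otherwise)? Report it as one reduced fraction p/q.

VC:CE = -2

Work in coordinates with G = (0, 0), V = (1, 0), J = (0, 1).
1. U is the midpoint of VG ⇒ U = (1/2, 0)
2. E is the midpoint of JU ⇒ E = (1/4, 1/2)
3. C is where the line through J parallel to VG meets line VE ⇒ C = (-1/2, 1)
C = V + t·(E−V) with t = 2, so VC:CE = t:(1−t) = 2:-1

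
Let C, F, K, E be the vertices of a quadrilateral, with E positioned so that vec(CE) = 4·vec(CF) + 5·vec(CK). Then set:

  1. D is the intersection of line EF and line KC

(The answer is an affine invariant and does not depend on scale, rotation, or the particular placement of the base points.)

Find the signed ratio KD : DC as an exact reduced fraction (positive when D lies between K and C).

KD:DC = -8/5

Choose coordinates C = (0, 0), F = (1, 0), K = (0, 1), E = (4, 5).
1. D is the intersection of line EF and line KC ⇒ D = (0, -5/3)
D = K + t·(C−K) with t = 8/3, so KD:DC = t:(1−t) = 8/3:-5/3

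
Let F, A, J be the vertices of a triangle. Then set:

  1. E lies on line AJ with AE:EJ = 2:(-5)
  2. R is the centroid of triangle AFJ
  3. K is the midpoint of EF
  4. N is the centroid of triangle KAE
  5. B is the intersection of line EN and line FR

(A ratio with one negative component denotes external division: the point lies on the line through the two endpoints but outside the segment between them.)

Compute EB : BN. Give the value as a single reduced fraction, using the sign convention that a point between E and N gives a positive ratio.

Choose coordinates F = (0, 0), A = (1, 0), J = (0, 1).
1. E lies on line AJ with AE:EJ = 2:(-5) ⇒ E = (5/3, -2/3)
2. R is the centroid of triangle AFJ ⇒ R = (1/3, 1/3)
3. K is the midpoint of EF ⇒ K = (5/6, -1/3)
4. N is the centroid of triangle KAE ⇒ N = (7/6, -1/3)
5. B is the intersection of line EN and line FR ⇒ B = (4/15, 4/15)
B = E + t·(N−E) with t = 14/5, so EB:BN = t:(1−t) = 14/5:-9/5

EB:BN = -14/9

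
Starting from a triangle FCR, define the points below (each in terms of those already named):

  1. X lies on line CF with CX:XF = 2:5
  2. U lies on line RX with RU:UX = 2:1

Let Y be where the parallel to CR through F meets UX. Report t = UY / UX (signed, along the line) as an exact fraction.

t = 17/2

Set F = (0, 0), C = (1, 0), R = (0, 1); any affine frame gives the same invariant.
1. X lies on line CF with CX:XF = 2:5 ⇒ X = (5/7, 0)
2. U lies on line RX with RU:UX = 2:1 ⇒ U = (10/21, 1/3)
through F parallel to CR: direction (-1, 1); meets UX at Y = (5/2, -5/2)
Y = U + t·(X−U) with t = 17/2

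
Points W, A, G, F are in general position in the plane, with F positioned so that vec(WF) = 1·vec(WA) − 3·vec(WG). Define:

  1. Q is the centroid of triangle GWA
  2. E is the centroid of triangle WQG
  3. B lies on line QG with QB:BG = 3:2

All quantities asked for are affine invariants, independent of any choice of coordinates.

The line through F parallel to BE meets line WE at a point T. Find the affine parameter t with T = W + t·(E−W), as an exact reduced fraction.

t = 16

Assign W = (0, 0), A = (1, 0), G = (0, 1), F = (1, -3) — the answer is frame-independent, so this choice is without loss of generality.
1. Q is the centroid of triangle GWA ⇒ Q = (1/3, 1/3)
2. E is the centroid of triangle WQG ⇒ E = (1/9, 4/9)
3. B lies on line QG with QB:BG = 3:2 ⇒ B = (2/15, 11/15)
through F parallel to BE: direction (-1/45, -13/45); meets WE at T = (16/9, 64/9)
T = W + t·(E−W) with t = 16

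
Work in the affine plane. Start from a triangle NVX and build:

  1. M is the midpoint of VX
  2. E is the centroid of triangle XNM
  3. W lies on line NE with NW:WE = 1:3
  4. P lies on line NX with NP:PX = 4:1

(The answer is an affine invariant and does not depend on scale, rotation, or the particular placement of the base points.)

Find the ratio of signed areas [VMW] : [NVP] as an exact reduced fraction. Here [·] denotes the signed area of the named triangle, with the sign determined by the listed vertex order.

Work in coordinates with N = (0, 0), V = (1, 0), X = (0, 1).
1. M is the midpoint of VX ⇒ M = (1/2, 1/2)
2. E is the centroid of triangle XNM ⇒ E = (1/6, 1/2)
3. W lies on line NE with NW:WE = 1:3 ⇒ W = (1/24, 1/8)
4. P lies on line NX with NP:PX = 4:1 ⇒ P = (0, 4/5)
2·[VMW] = 5/12, 2·[NVP] = 4/5
[VMW]:[NVP] = 5/12:4/5 = 25/48

[VMW]:[NVP] = 25/48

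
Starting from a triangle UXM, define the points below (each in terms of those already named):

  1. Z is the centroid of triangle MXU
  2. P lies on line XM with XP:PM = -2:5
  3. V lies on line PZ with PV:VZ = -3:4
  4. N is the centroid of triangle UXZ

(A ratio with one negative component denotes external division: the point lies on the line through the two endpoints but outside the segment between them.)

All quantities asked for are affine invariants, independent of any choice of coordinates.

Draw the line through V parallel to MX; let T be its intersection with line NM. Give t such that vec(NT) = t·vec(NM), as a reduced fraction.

Work in coordinates with U = (0, 0), X = (1, 0), M = (0, 1).
1. Z is the centroid of triangle MXU ⇒ Z = (1/3, 1/3)
2. P lies on line XM with XP:PM = -2:5 ⇒ P = (5/3, -2/3)
3. V lies on line PZ with PV:VZ = -3:4 ⇒ V = (17/3, -11/3)
4. N is the centroid of triangle UXZ ⇒ N = (4/9, 1/9)
through V parallel to MX: direction (1, -1); meets NM at T = (-1, 3)
T = N + t·(M−N) with t = 13/4

t = 13/4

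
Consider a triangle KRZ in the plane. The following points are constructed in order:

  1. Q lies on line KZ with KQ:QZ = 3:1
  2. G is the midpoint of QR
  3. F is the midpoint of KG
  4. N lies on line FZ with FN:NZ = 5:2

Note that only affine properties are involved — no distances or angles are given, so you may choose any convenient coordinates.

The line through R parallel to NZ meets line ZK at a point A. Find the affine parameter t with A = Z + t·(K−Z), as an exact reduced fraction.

Set K = (0, 0), R = (1, 0), Z = (0, 1); any affine frame gives the same invariant.
1. Q lies on line KZ with KQ:QZ = 3:1 ⇒ Q = (0, 3/4)
2. G is the midpoint of QR ⇒ G = (1/2, 3/8)
3. F is the midpoint of KG ⇒ F = (1/4, 3/16)
4. N lies on line FZ with FN:NZ = 5:2 ⇒ N = (1/14, 43/56)
through R parallel to NZ: direction (-1/14, 13/56); meets ZK at A = (0, 13/4)
A = Z + t·(K−Z) with t = -9/4

t = -9/4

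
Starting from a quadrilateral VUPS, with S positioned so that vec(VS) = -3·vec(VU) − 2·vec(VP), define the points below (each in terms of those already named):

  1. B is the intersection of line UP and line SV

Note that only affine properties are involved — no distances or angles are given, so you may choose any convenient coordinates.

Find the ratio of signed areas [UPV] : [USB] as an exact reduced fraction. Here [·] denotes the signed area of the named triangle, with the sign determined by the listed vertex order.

[UPV]:[USB] = -5/12

Work in coordinates with V = (0, 0), U = (1, 0), P = (0, 1), S = (-3, -2).
1. B is the intersection of line UP and line SV ⇒ B = (3/5, 2/5)
2·[UPV] = 1, 2·[USB] = -12/5
[UPV]:[USB] = 1:-12/5 = -5/12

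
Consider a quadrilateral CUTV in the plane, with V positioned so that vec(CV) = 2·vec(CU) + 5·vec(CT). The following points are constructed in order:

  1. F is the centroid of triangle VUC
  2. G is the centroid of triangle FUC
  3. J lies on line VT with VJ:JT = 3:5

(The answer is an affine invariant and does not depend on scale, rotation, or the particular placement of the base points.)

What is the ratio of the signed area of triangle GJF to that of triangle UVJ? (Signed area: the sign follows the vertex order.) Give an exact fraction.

[GJF]:[UVJ] = -4/27

Choose coordinates C = (0, 0), U = (1, 0), T = (0, 1), V = (2, 5).
1. F is the centroid of triangle VUC ⇒ F = (1, 5/3)
2. G is the centroid of triangle FUC ⇒ G = (2/3, 5/9)
3. J lies on line VT with VJ:JT = 3:5 ⇒ J = (5/4, 7/2)
2·[GJF] = -1/3, 2·[UVJ] = 9/4
[GJF]:[UVJ] = -1/3:9/4 = -4/27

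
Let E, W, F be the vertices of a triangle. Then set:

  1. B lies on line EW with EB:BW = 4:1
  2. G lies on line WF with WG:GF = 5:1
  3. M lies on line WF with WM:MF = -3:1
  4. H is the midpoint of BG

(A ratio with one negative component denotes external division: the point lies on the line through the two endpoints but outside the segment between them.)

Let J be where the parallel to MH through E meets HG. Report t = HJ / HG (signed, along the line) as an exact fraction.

Set E = (0, 0), W = (1, 0), F = (0, 1); any affine frame gives the same invariant.
1. B lies on line EW with EB:BW = 4:1 ⇒ B = (4/5, 0)
2. G lies on line WF with WG:GF = 5:1 ⇒ G = (1/6, 5/6)
3. M lies on line WF with WM:MF = -3:1 ⇒ M = (-1/2, 3/2)
4. H is the midpoint of BG ⇒ H = (29/60, 5/12)
through E parallel to MH: direction (59/60, -13/12); meets HG at J = (59/12, -65/12)
J = H + t·(G−H) with t = -14

t = -14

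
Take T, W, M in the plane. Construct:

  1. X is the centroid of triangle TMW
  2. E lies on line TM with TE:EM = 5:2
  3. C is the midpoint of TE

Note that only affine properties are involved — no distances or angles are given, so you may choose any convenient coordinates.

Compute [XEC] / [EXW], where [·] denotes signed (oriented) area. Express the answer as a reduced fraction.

[XEC]:[EXW] = 5/6

Work in coordinates with T = (0, 0), W = (1, 0), M = (0, 1).
1. X is the centroid of triangle TMW ⇒ X = (1/3, 1/3)
2. E lies on line TM with TE:EM = 5:2 ⇒ E = (0, 5/7)
3. C is the midpoint of TE ⇒ C = (0, 5/14)
2·[XEC] = 5/42, 2·[EXW] = 1/7
[XEC]:[EXW] = 5/42:1/7 = 5/6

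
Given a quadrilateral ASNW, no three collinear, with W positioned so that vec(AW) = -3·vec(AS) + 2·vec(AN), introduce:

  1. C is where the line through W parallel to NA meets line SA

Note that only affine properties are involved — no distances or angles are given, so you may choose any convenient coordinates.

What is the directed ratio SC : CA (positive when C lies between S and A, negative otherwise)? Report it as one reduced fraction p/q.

Work in coordinates with A = (0, 0), S = (1, 0), N = (0, 1), W = (-3, 2).
1. C is where the line through W parallel to NA meets line SA ⇒ C = (-3, 0)
C = S + t·(A−S) with t = 4, so SC:CA = t:(1−t) = 4:-3

SC:CA = -4/3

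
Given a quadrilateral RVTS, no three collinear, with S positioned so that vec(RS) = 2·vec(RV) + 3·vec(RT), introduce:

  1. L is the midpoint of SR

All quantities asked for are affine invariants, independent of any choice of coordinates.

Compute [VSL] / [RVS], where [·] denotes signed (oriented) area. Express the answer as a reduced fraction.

[VSL]:[RVS] = 1/2

Work in coordinates with R = (0, 0), V = (1, 0), T = (0, 1), S = (2, 3).
1. L is the midpoint of SR ⇒ L = (1, 3/2)
2·[VSL] = 3/2, 2·[RVS] = 3
[VSL]:[RVS] = 3/2:3 = 1/2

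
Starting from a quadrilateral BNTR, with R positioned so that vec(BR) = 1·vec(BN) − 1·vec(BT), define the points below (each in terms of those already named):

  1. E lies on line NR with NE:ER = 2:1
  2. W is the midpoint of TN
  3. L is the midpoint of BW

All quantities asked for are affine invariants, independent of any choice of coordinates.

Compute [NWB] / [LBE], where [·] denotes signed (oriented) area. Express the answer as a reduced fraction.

[NWB]:[LBE] = 6/5

Choose coordinates B = (0, 0), N = (1, 0), T = (0, 1), R = (1, -1).
1. E lies on line NR with NE:ER = 2:1 ⇒ E = (1, -2/3)
2. W is the midpoint of TN ⇒ W = (1/2, 1/2)
3. L is the midpoint of BW ⇒ L = (1/4, 1/4)
2·[NWB] = 1/2, 2·[LBE] = 5/12
[NWB]:[LBE] = 1/2:5/12 = 6/5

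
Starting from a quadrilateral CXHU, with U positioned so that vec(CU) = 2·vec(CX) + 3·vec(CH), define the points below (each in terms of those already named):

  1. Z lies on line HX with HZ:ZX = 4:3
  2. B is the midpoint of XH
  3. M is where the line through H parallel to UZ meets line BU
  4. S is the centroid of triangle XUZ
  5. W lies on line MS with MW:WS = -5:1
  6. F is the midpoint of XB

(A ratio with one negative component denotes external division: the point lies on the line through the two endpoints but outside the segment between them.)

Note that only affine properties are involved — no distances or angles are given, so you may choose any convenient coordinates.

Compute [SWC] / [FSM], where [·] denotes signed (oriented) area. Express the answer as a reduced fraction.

Assign C = (0, 0), X = (1, 0), H = (0, 1), U = (2, 3) — the answer is frame-independent, so this choice is without loss of generality.
1. Z lies on line HX with HZ:ZX = 4:3 ⇒ Z = (4/7, 3/7)
2. B is the midpoint of XH ⇒ B = (1/2, 1/2)
3. M is where the line through H parallel to UZ meets line BU ⇒ M = (-10, -17)
4. S is the centroid of triangle XUZ ⇒ S = (25/21, 8/7)
5. W lies on line MS with MW:WS = -5:1 ⇒ W = (335/84, 159/28)
6. F is the midpoint of XB ⇒ F = (3/4, 1/4)
2·[SWC] = 185/84, 2·[FSM] = 2
[SWC]:[FSM] = 185/84:2 = 185/168

[SWC]:[FSM] = 185/168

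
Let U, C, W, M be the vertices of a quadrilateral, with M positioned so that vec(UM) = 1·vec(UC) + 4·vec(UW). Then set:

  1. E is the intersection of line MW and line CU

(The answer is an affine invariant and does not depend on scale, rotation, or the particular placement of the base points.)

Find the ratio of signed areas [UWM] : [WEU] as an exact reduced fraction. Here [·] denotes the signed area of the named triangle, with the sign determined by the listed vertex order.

Work in coordinates with U = (0, 0), C = (1, 0), W = (0, 1), M = (1, 4).
1. E is the intersection of line MW and line CU ⇒ E = (-1/3, 0)
2·[UWM] = -1, 2·[WEU] = 1/3
[UWM]:[WEU] = -1:1/3 = -3

[UWM]:[WEU] = -3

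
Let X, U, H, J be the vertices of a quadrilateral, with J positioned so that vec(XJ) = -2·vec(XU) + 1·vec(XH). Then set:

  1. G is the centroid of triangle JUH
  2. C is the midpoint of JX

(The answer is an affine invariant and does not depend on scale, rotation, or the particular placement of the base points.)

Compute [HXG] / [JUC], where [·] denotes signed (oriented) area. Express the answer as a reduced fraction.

[HXG]:[JUC] = 2/3

Set X = (0, 0), U = (1, 0), H = (0, 1), J = (-2, 1); any affine frame gives the same invariant.
1. G is the centroid of triangle JUH ⇒ G = (-1/3, 2/3)
2. C is the midpoint of JX ⇒ C = (-1, 1/2)
2·[HXG] = -1/3, 2·[JUC] = -1/2
[HXG]:[JUC] = -1/3:-1/2 = 2/3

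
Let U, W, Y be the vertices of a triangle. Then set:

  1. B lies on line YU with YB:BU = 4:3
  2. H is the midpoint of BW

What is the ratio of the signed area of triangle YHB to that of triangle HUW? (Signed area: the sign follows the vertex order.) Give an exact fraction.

Set U = (0, 0), W = (1, 0), Y = (0, 1); any affine frame gives the same invariant.
1. B lies on line YU with YB:BU = 4:3 ⇒ B = (0, 3/7)
2. H is the midpoint of BW ⇒ H = (1/2, 3/14)
2·[YHB] = -2/7, 2·[HUW] = 3/14
[YHB]:[HUW] = -2/7:3/14 = -4/3

[YHB]:[HUW] = -4/3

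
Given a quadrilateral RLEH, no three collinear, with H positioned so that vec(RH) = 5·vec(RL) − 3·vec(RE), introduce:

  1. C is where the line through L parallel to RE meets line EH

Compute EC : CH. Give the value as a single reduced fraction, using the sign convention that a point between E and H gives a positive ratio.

EC:CH = 1/4

Assign R = (0, 0), L = (1, 0), E = (0, 1), H = (5, -3) — the answer is frame-independent, so this choice is without loss of generality.
1. C is where the line through L parallel to RE meets line EH ⇒ C = (1, 1/5)
C = E + t·(H−E) with t = 1/5, so EC:CH = t:(1−t) = 1/5:4/5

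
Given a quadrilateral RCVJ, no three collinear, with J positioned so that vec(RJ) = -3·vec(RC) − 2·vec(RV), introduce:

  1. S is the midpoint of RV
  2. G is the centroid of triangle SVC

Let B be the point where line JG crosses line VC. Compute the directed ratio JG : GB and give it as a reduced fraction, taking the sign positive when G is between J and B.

JG:GB = 35

Set R = (0, 0), C = (1, 0), V = (0, 1), J = (-3, -2); any affine frame gives the same invariant.
1. S is the midpoint of RV ⇒ S = (0, 1/2)
2. G is the centroid of triangle SVC ⇒ G = (1/3, 1/2)
line JG meets VC at B = (3/7, 4/7)
G = J + t·(B−J) with t = 35/36, so JG:GB = 35/36:1/36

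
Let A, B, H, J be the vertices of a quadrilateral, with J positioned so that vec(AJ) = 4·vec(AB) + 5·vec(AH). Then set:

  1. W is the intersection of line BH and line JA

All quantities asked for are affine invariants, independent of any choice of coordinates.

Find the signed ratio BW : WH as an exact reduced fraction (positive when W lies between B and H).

Set A = (0, 0), B = (1, 0), H = (0, 1), J = (4, 5); any affine frame gives the same invariant.
1. W is the intersection of line BH and line JA ⇒ W = (4/9, 5/9)
W = B + t·(H−B) with t = 5/9, so BW:WH = t:(1−t) = 5/9:4/9

BW:WH = 5/4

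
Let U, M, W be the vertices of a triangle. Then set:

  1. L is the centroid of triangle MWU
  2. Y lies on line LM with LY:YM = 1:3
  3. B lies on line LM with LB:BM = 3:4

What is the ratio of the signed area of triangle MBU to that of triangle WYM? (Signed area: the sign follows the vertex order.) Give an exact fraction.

Assign U = (0, 0), M = (1, 0), W = (0, 1) — the answer is frame-independent, so this choice is without loss of generality.
1. L is the centroid of triangle MWU ⇒ L = (1/3, 1/3)
2. Y lies on line LM with LY:YM = 1:3 ⇒ Y = (1/2, 1/4)
3. B lies on line LM with LB:BM = 3:4 ⇒ B = (13/21, 4/21)
2·[MBU] = 4/21, 2·[WYM] = 1/4
[MBU]:[WYM] = 4/21:1/4 = 16/21

[MBU]:[WYM] = 16/21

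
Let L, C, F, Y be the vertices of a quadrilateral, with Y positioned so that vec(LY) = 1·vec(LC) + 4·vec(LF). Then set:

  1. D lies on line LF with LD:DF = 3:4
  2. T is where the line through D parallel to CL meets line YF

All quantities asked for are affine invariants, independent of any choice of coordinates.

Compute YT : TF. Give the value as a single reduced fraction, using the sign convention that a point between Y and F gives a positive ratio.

Set L = (0, 0), C = (1, 0), F = (0, 1), Y = (1, 4); any affine frame gives the same invariant.
1. D lies on line LF with LD:DF = 3:4 ⇒ D = (0, 3/7)
2. T is where the line through D parallel to CL meets line YF ⇒ T = (-4/21, 3/7)
T = Y + t·(F−Y) with t = 25/21, so YT:TF = t:(1−t) = 25/21:-4/21

YT:TF = -25/4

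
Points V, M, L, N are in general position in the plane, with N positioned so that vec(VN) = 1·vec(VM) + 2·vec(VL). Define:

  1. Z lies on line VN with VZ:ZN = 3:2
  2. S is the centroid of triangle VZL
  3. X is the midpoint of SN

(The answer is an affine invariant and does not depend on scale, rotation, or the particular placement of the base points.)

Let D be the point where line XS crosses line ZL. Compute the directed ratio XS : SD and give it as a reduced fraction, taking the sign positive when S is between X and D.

XS:SD = -3/2

Assign V = (0, 0), M = (1, 0), L = (0, 1), N = (1, 2) — the answer is frame-independent, so this choice is without loss of generality.
1. Z lies on line VN with VZ:ZN = 3:2 ⇒ Z = (3/5, 6/5)
2. S is the centroid of triangle VZL ⇒ S = (1/5, 11/15)
3. X is the midpoint of SN ⇒ X = (3/5, 41/30)
line XS meets ZL at D = (7/15, 52/45)
S = X + t·(D−X) with t = 3, so XS:SD = 3:-2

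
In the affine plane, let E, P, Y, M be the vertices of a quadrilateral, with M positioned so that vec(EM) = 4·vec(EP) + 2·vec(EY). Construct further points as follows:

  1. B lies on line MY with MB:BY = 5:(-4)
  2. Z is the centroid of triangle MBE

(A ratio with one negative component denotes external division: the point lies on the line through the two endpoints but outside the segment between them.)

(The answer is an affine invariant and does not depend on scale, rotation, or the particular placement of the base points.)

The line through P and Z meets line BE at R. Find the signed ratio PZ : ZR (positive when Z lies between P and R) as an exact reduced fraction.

Assign E = (0, 0), P = (1, 0), Y = (0, 1), M = (4, 2) — the answer is frame-independent, so this choice is without loss of generality.
1. B lies on line MY with MB:BY = 5:(-4) ⇒ B = (-16, -3)
2. Z is the centroid of triangle MBE ⇒ Z = (-4, -1/3)
line PZ meets BE at R = (-16/29, -3/29)
Z = P + t·(R−P) with t = 29/9, so PZ:ZR = 29/9:-20/9

PZ:ZR = -29/20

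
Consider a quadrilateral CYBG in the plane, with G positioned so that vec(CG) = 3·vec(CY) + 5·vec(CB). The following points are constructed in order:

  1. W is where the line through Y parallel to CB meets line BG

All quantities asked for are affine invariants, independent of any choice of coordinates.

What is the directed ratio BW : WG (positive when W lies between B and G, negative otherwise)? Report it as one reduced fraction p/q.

BW:WG = 1/2

Set C = (0, 0), Y = (1, 0), B = (0, 1), G = (3, 5); any affine frame gives the same invariant.
1. W is where the line through Y parallel to CB meets line BG ⇒ W = (1, 7/3)
W = B + t·(G−B) with t = 1/3, so BW:WG = t:(1−t) = 1/3:2/3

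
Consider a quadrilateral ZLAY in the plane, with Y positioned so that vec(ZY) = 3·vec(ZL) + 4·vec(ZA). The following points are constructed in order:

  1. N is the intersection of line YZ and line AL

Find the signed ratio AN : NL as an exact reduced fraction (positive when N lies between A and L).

AN:NL = 3/4

Set Z = (0, 0), L = (1, 0), A = (0, 1), Y = (3, 4); any affine frame gives the same invariant.
1. N is the intersection of line YZ and line AL ⇒ N = (3/7, 4/7)
N = A + t·(L−A) with t = 3/7, so AN:NL = t:(1−t) = 3/7:4/7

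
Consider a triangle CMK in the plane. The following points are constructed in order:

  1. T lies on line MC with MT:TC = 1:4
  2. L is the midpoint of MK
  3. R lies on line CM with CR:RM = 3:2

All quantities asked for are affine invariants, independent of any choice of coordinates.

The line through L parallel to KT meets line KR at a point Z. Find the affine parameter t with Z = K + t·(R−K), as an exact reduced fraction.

t = -1/2

Choose coordinates C = (0, 0), M = (1, 0), K = (0, 1).
1. T lies on line MC with MT:TC = 1:4 ⇒ T = (4/5, 0)
2. L is the midpoint of MK ⇒ L = (1/2, 1/2)
3. R lies on line CM with CR:RM = 3:2 ⇒ R = (3/5, 0)
through L parallel to KT: direction (4/5, -1); meets KR at Z = (-3/10, 3/2)
Z = K + t·(R−K) with t = -1/2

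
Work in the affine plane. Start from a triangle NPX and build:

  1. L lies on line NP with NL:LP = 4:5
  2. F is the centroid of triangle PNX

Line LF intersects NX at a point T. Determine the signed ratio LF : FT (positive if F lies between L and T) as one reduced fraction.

Assign N = (0, 0), P = (1, 0), X = (0, 1) — the answer is frame-independent, so this choice is without loss of generality.
1. L lies on line NP with NL:LP = 4:5 ⇒ L = (4/9, 0)
2. F is the centroid of triangle PNX ⇒ F = (1/3, 1/3)
line LF meets NX at T = (0, 4/3)
F = L + t·(T−L) with t = 1/4, so LF:FT = 1/4:3/4

LF:FT = 1/3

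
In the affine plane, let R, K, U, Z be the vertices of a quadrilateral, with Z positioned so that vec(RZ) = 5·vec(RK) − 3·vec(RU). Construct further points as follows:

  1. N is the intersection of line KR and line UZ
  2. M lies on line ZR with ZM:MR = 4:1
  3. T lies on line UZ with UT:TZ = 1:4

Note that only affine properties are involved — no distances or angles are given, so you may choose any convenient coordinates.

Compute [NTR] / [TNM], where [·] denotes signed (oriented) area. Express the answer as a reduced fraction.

[NTR]:[TNM] = -5/4

Choose coordinates R = (0, 0), K = (1, 0), U = (0, 1), Z = (5, -3).
1. N is the intersection of line KR and line UZ ⇒ N = (5/4, 0)
2. M lies on line ZR with ZM:MR = 4:1 ⇒ M = (1, -3/5)
3. T lies on line UZ with UT:TZ = 1:4 ⇒ T = (1, 1/5)
2·[NTR] = 1/4, 2·[TNM] = -1/5
[NTR]:[TNM] = 1/4:-1/5 = -5/4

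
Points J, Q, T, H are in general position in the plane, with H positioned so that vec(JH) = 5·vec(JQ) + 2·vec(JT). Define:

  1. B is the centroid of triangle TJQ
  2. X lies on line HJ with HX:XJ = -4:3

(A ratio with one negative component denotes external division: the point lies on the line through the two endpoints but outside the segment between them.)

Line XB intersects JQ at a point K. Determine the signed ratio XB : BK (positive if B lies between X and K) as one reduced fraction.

XB:BK = -19

Work in coordinates with J = (0, 0), Q = (1, 0), T = (0, 1), H = (5, 2).
1. B is the centroid of triangle TJQ ⇒ B = (1/3, 1/3)
2. X lies on line HJ with HX:XJ = -4:3 ⇒ X = (-15, -6)
line XB meets JQ at K = (-9/19, 0)
B = X + t·(K−X) with t = 19/18, so XB:BK = 19/18:-1/18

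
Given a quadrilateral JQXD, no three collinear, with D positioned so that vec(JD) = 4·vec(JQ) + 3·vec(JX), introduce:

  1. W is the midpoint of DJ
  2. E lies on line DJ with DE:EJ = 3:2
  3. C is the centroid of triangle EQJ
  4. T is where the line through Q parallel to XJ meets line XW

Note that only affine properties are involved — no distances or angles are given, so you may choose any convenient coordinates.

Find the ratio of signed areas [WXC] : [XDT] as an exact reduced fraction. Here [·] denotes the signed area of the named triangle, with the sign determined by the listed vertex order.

Assign J = (0, 0), Q = (1, 0), X = (0, 1), D = (4, 3) — the answer is frame-independent, so this choice is without loss of generality.
1. W is the midpoint of DJ ⇒ W = (2, 3/2)
2. E lies on line DJ with DE:EJ = 3:2 ⇒ E = (8/5, 6/5)
3. C is the centroid of triangle EQJ ⇒ C = (13/15, 2/5)
4. T is where the line through Q parallel to XJ meets line XW ⇒ T = (1, 5/4)
2·[WXC] = 49/30, 2·[XDT] = -1
[WXC]:[XDT] = 49/30:-1 = -49/30

[WXC]:[XDT] = -49/30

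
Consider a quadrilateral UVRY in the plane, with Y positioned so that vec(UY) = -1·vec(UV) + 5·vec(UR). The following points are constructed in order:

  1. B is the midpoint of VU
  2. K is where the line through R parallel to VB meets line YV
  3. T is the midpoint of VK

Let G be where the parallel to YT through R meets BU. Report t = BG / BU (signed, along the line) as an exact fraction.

Choose coordinates U = (0, 0), V = (1, 0), R = (0, 1), Y = (-1, 5).
1. B is the midpoint of VU ⇒ B = (1/2, 0)
2. K is where the line through R parallel to VB meets line YV ⇒ K = (3/5, 1)
3. T is the midpoint of VK ⇒ T = (4/5, 1/2)
through R parallel to YT: direction (9/5, -9/2); meets BU at G = (2/5, 0)
G = B + t·(U−B) with t = 1/5

t = 1/5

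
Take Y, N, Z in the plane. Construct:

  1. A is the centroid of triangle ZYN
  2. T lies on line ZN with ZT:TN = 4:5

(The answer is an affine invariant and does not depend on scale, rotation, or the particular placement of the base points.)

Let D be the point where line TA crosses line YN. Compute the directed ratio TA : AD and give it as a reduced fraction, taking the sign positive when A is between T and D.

TA:AD = 2/3

Choose coordinates Y = (0, 0), N = (1, 0), Z = (0, 1).
1. A is the centroid of triangle ZYN ⇒ A = (1/3, 1/3)
2. T lies on line ZN with ZT:TN = 4:5 ⇒ T = (4/9, 5/9)
line TA meets YN at D = (1/6, 0)
A = T + t·(D−T) with t = 2/5, so TA:AD = 2/5:3/5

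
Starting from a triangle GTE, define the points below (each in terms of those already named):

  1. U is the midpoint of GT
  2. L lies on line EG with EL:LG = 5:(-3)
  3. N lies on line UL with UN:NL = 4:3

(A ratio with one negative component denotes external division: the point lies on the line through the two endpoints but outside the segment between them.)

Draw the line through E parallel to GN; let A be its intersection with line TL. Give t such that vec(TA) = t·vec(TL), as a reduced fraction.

Work in coordinates with G = (0, 0), T = (1, 0), E = (0, 1).
1. U is the midpoint of GT ⇒ U = (1/2, 0)
2. L lies on line EG with EL:LG = 5:(-3) ⇒ L = (0, -3/2)
3. N lies on line UL with UN:NL = 4:3 ⇒ N = (3/14, -6/7)
through E parallel to GN: direction (3/14, -6/7); meets TL at A = (5/11, -9/11)
A = T + t·(L−T) with t = 6/11

t = 6/11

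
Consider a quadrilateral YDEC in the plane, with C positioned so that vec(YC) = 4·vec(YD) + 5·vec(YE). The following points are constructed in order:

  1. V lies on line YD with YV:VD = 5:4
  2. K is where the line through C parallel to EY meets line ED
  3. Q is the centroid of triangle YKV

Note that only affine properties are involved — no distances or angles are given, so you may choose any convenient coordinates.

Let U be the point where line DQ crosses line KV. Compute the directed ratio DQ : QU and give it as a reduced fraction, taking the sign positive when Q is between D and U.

Assign Y = (0, 0), D = (1, 0), E = (0, 1), C = (4, 5) — the answer is frame-independent, so this choice is without loss of generality.
1. V lies on line YD with YV:VD = 5:4 ⇒ V = (5/9, 0)
2. K is where the line through C parallel to EY meets line ED ⇒ K = (4, -3)
3. Q is the centroid of triangle YKV ⇒ Q = (41/27, -1)
line DQ meets KV at U = (209/153, -12/17)
Q = D + t·(U−D) with t = 17/12, so DQ:QU = 17/12:-5/12

DQ:QU = -17/5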